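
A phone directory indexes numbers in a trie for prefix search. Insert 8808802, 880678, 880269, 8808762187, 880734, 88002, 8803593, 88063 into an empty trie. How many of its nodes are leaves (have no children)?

A leaf is a node with no children — equivalently, the end of a word that is not a proper prefix of any other stored word.
Those words: "88002", "880269", "8803593", "88063", "880678", "880734", "8808762187", "8808802"
Leaf count: 8

8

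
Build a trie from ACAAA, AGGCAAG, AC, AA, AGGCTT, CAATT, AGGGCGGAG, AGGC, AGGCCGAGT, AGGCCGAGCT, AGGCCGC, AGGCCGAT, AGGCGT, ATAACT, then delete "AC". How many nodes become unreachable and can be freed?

After clearing the end-marker at "AC", prune upward until reaching a node still needed by another word.
Every node on "AC" is still needed (e.g. by "ACAAA"), so nothing is freed.
Nodes removed: 0

0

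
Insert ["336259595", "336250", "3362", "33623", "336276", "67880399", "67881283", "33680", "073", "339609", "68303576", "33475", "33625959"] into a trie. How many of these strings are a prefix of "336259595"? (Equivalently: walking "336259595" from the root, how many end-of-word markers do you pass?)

Walk "336259595" from the root; an end-of-word marker is hit whenever a stored word is a prefix of "336259595".
Prefixes of the query that are stored words: "3362", "33625959", "336259595"
Count: 3

3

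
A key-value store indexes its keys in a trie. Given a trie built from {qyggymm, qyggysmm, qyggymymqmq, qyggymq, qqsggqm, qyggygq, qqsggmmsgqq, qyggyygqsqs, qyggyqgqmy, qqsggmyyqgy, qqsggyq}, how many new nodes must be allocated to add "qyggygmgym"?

The longest prefix of "qyggygmgym" already in the trie is "qyggyg" (length 6).
Each of the 4 remaining characters creates one node.

4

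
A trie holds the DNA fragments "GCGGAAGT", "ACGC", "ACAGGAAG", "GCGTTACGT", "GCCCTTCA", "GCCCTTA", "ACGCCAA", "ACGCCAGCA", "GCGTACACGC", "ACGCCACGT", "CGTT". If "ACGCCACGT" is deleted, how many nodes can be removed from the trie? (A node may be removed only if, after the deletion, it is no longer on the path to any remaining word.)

Walk "ACGCCACGT" from the leaf back toward the root, removing each node that no remaining word uses.
The suffix "CGT" (3 nodes) is used only by "ACGCCACGT"; the node for "ACGCCA" still has the child "A", so pruning stops there.
Nodes removed: 3

3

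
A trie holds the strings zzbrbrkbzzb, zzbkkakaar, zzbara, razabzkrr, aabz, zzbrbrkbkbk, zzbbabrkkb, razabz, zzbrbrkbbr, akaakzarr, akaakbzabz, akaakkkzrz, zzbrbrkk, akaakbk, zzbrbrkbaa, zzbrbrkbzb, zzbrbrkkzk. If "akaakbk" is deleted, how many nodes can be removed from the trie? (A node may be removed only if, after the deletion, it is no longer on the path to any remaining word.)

1

After clearing the end-marker at "akaakbk", prune upward until reaching a node still needed by another word.
The suffix "k" (1 node) is used only by "akaakbk"; the node for "akaakb" still has the child "z", so pruning stops there.
Nodes removed: 1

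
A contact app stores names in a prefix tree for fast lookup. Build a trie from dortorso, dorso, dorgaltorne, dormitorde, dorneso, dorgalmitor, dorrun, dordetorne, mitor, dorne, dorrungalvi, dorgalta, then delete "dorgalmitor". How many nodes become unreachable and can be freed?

5

Walk "dorgalmitor" from the leaf back toward the root, removing each node that no remaining word uses.
The suffix "mitor" (5 nodes) is used only by "dorgalmitor"; the node for "dorgal" still has the child "t", so pruning stops there.
Nodes removed: 5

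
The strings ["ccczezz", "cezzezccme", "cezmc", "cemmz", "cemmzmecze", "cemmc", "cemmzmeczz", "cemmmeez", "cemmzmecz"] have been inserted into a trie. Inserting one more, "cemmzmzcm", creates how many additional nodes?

"cemmzm" is already a path in the trie; the remaining "zcm" must be added.
New nodes needed: |"cemmzmzcm"| − 6 = 9 − 6 = 3.

3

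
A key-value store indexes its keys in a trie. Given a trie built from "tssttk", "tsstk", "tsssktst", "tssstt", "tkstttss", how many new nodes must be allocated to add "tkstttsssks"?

3

"tkstttss" is already a path in the trie; the remaining "sks" must be added.
New nodes needed: |"tkstttsssks"| − 8 = 11 − 8 = 3.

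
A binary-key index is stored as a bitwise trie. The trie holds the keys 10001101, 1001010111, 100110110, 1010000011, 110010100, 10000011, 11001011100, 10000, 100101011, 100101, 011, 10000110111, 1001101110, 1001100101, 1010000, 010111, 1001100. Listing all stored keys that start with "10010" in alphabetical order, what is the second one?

100101011

Words with prefix "10010", in lexicographic order: "100101", "100101011", "1001010111"
The 2nd is 100101011.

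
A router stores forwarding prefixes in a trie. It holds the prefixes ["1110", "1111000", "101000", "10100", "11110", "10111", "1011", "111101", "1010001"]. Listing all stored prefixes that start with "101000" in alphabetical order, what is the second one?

Words with prefix "101000", in lexicographic order: "101000", "1010001"
The 2nd is 1010001.

1010001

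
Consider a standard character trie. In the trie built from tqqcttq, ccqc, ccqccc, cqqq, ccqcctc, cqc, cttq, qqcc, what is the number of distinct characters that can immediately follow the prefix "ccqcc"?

2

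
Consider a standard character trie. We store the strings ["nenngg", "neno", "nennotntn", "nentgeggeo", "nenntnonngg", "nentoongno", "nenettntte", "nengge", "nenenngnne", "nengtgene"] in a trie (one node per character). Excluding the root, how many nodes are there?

53

For each word, the new-node count is its length minus the longest prefix already in the trie:
  "nenngg" → 6 new (n, e, n, n, g, g)
  "neno" → prefix "nen" already present; 1 new (o)
  "nennotntn" → prefix "nenn" already present; 5 new (o, t, n, t, n)
  "nentgeggeo" → prefix "nen" already present; 7 new (t, g, e, g, g, e, o)
  "nenntnonngg" → prefix "nenn" already present; 7 new (t, n, o, n, n, g, g)
  "nentoongno" → prefix "nent" already present; 6 new (o, o, n, g, n, o)
  "nenettntte" → prefix "nen" already present; 7 new (e, t, t, n, t, t, e)
  "nengge" → prefix "nen" already present; 3 new (g, g, e)
  "nenenngnne" → prefix "nene" already present; 6 new (n, n, g, n, n, e)
  "nengtgene" → prefix "neng" already present; 5 new (t, g, e, n, e)
Total nodes = 6 + 1 + 5 + 7 + 7 + 6 + 7 + 3 + 6 + 5 = 53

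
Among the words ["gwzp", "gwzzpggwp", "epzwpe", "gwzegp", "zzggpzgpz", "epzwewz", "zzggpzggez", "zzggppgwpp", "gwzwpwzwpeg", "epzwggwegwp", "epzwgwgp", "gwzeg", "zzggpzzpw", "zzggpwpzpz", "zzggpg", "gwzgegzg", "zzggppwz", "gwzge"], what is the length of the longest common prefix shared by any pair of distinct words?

7

Equivalently: take the maximum, over all pairs, of their longest common prefix length.
"zzggpzggez" and "zzggpzgpz" agree on "zzggpzg" (7 characters) before diverging; nothing deeper is shared.
Longest shared-prefix length: 7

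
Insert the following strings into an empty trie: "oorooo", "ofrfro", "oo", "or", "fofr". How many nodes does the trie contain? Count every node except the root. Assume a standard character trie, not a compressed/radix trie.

Trace insertions, counting only characters that open a new branch:
  "oorooo" → 6 new (o, o, r, o, o, o)
  "ofrfro" → prefix "o" already present; 5 new (f, r, f, r, o)
  "oo" → prefix "oo" already present; 0 new (none)
  "or" → prefix "o" already present; 1 new (r)
  "fofr" → 4 new (f, o, f, r)
Total nodes = 6 + 5 + 0 + 1 + 4 = 16

16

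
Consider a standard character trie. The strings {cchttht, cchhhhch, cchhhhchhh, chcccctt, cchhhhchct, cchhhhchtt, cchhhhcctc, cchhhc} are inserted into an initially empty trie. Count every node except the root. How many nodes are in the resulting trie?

29

Trie structure (* marks end of a word):
(root)
└─ c
   ├─ c
   │  └─ h
   │     ├─ h
   │     │  └─ h
   │     │     ├─ c *
   │     │     └─ h
   │     │        └─ c
   │     │           ├─ c
   │     │           │  └─ t
   │     │           │     └─ c *
   │     │           └─ h *
   │     │              ├─ c
   │     │              │  └─ t *
   │     │              ├─ h
   │     │              │  └─ h *
   │     │              └─ t
   │     │                 └─ t *
   │     └─ t
   │        └─ t
   │           └─ h
   │              └─ t *
   └─ h
      └─ c
         └─ c
            └─ c
               └─ c
                  └─ t
                     └─ t *
Counting every labelled node above: 29.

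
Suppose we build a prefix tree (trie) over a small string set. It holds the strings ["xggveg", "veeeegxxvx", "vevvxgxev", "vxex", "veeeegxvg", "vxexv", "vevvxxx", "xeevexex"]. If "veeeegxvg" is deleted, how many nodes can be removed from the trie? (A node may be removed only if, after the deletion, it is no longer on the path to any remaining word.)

2

A node on "veeeegxvg"'s path can go only if nothing else ends at it or branches off below it.
The suffix "vg" (2 nodes) is used only by "veeeegxvg"; the node for "veeeegx" still has the child "x", so pruning stops there.
Nodes removed: 2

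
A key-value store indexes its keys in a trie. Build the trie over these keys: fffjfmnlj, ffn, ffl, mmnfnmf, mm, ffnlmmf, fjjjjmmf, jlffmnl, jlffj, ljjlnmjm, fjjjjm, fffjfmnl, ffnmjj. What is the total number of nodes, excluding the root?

Trace insertions, counting only characters that open a new branch:
  "fffjfmnlj" → 9 new (f, f, f, j, f, m, n, l, j)
  "ffn" → prefix "ff" already present; 1 new (n)
  "ffl" → prefix "ff" already present; 1 new (l)
  "mmnfnmf" → 7 new (m, m, n, f, n, m, f)
  "mm" → prefix "mm" already present; 0 new (none)
  "ffnlmmf" → prefix "ffn" already present; 4 new (l, m, m, f)
  "fjjjjmmf" → prefix "f" already present; 7 new (j, j, j, j, m, m, f)
  "jlffmnl" → 7 new (j, l, f, f, m, n, l)
  "jlffj" → prefix "jlff" already present; 1 new (j)
  "ljjlnmjm" → 8 new (l, j, j, l, n, m, j, m)
  "fjjjjm" → prefix "fjjjjm" already present; 0 new (none)
  "fffjfmnl" → prefix "fffjfmnl" already present; 0 new (none)
  "ffnmjj" → prefix "ffn" already present; 3 new (m, j, j)
Total nodes = 9 + 1 + 1 + 7 + 0 + 4 + 7 + 7 + 1 + 8 + 0 + 0 + 3 = 48

48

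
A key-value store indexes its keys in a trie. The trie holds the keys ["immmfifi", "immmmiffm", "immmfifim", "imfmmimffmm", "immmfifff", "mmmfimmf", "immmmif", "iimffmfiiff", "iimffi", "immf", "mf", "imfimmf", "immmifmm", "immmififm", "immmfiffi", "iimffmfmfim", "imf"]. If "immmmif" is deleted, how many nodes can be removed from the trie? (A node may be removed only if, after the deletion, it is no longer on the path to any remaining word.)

A node on "immmmif"'s path can go only if nothing else ends at it or branches off below it.
Every node on "immmmif" is still needed (e.g. by "immmmiffm"), so nothing is freed.
Nodes removed: 0

0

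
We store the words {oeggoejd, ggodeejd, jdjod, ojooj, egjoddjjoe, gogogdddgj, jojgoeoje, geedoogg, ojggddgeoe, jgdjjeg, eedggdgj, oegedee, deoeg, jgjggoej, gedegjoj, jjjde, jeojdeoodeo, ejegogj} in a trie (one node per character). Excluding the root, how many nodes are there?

121

For each word, the new-node count is its length minus the longest prefix already in the trie:
  "oeggoejd" → 8 new (o, e, g, g, o, e, j, d)
  "ggodeejd" → 8 new (g, g, o, d, e, e, j, d)
  "jdjod" → 5 new (j, d, j, o, d)
  "ojooj" → prefix "o" already present; 4 new (j, o, o, j)
  "egjoddjjoe" → 10 new (e, g, j, o, d, d, j, j, o, e)
  "gogogdddgj" → prefix "g" already present; 9 new (o, g, o, g, d, d, d, g, j)
  "jojgoeoje" → prefix "j" already present; 8 new (o, j, g, o, e, o, j, e)
  "geedoogg" → prefix "g" already present; 7 new (e, e, d, o, o, g, g)
  "ojggddgeoe" → prefix "oj" already present; 8 new (g, g, d, d, g, e, o, e)
  "jgdjjeg" → prefix "j" already present; 6 new (g, d, j, j, e, g)
  "eedggdgj" → prefix "e" already present; 7 new (e, d, g, g, d, g, j)
  "oegedee" → prefix "oeg" already present; 4 new (e, d, e, e)
  "deoeg" → 5 new (d, e, o, e, g)
  "jgjggoej" → prefix "jg" already present; 6 new (j, g, g, o, e, j)
  "gedegjoj" → prefix "ge" already present; 6 new (d, e, g, j, o, j)
  "jjjde" → prefix "j" already present; 4 new (j, j, d, e)
  "jeojdeoodeo" → prefix "j" already present; 10 new (e, o, j, d, e, o, o, d, e, o)
  "ejegogj" → prefix "e" already present; 6 new (j, e, g, o, g, j)
Total nodes = 8 + 8 + 5 + 4 + 10 + 9 + 8 + 7 + 8 + 6 + 7 + 4 + 5 + 6 + 6 + 4 + 10 + 6 = 121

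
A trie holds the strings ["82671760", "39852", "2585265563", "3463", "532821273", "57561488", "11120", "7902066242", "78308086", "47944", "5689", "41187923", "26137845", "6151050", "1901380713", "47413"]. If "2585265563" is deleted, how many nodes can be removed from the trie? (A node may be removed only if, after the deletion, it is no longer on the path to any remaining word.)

Walk "2585265563" from the leaf back toward the root, removing each node that no remaining word uses.
The suffix "585265563" (9 nodes) is used only by "2585265563"; the node for "2" still has the child "6", so pruning stops there.
Nodes removed: 9

9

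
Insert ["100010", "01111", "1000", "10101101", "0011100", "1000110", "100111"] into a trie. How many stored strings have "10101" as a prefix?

Traverse to the node for "10101", then collect every word in that subtree.
Words under "10101": 10101101
Count: 1

1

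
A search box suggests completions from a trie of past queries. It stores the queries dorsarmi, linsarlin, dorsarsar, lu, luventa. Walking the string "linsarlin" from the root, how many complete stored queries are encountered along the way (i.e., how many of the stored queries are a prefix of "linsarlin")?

Check each prefix of "linsarlin" against the stored set — each match is an end-marker on the path.
Prefixes of the query that are stored words: "linsarlin"
Count: 1

1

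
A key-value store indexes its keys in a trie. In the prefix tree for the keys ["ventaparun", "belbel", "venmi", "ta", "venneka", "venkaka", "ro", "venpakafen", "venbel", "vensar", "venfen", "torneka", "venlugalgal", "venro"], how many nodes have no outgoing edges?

A leaf is a node with no children — equivalently, the end of a word that is not a proper prefix of any other stored word.
Those words: "belbel", "ro", "ta", "torneka", "venbel", "venfen", "venkaka", "venlugalgal", "venmi", "venneka", "venpakafen", "venro", "vensar", "ventaparun"
Leaf count: 14

14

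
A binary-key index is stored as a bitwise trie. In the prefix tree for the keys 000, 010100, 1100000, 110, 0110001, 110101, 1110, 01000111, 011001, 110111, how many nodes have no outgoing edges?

9

Leaves are exactly the stored words that no other stored word extends.
Those words: "000", "01000111", "010100", "0110001", "011001", "1100000", "110101", "110111", "1110"
Leaf count: 9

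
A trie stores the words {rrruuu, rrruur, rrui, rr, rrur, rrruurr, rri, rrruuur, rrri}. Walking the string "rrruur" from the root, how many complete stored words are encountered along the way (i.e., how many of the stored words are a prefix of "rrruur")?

2

Traverse "rrruur" character by character; count nodes along the way that are marked as word ends.
Prefixes of the query that are stored words: "rr", "rrruur"
Count: 2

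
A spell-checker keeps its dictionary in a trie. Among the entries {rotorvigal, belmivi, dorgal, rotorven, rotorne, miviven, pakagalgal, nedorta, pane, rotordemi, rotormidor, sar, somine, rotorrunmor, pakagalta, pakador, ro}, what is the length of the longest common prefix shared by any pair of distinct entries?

7

The deepest shared node is where two words last agree before diverging.
e.g. "pakagalgal" and "pakagalta" share the prefix "pakagal" of length 7; no pair shares a longer one.
Longest shared-prefix length: 7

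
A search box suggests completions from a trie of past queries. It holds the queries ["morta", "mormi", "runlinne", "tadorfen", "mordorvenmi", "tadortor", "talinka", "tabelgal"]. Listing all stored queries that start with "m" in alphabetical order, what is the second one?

mormi

Words with prefix "m", in lexicographic order: "mordorvenmi", "mormi", "morta"
Position 2: mormi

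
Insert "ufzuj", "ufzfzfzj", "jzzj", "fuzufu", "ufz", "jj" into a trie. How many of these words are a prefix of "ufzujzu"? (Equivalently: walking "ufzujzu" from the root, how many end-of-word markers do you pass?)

2

Traverse "ufzujzu" character by character; count nodes along the way that are marked as word ends.
Prefixes of the query that are stored words: "ufz", "ufzuj"
Count: 2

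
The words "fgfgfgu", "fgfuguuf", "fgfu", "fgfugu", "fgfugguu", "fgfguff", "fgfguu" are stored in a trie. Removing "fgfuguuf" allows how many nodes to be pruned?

2

A node on "fgfuguuf"'s path can go only if nothing else ends at it or branches off below it.
The suffix "uf" (2 nodes) is used only by "fgfuguuf"; "fgfugu" is itself a stored word, so pruning stops there.
Nodes removed: 2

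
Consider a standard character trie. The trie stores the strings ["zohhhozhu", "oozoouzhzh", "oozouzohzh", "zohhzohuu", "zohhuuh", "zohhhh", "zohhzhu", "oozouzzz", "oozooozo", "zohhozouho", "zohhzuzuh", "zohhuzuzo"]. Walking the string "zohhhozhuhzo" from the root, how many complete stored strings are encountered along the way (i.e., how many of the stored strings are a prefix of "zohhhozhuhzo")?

1

Walk "zohhhozhuhzo" from the root; an end-of-word marker is hit whenever a stored word is a prefix of "zohhhozhuhzo".
Prefixes of the query that are stored words: "zohhhozhu"
Count: 1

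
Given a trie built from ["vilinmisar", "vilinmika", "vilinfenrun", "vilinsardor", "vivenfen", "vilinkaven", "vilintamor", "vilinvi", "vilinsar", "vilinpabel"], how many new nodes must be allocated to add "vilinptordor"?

Walking "vilinptordor" from the root, the first 6 characters ("vilinp") follow existing edges; "t" is the first miss.
New nodes needed: |"vilinptordor"| − 6 = 12 − 6 = 6.

6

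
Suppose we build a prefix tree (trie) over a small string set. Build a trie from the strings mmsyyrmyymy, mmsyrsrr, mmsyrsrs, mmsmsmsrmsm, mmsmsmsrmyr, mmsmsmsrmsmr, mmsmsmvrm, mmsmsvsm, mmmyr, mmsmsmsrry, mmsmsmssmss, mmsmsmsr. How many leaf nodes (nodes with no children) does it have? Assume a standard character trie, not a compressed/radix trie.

A leaf is a node with no children — equivalently, the end of a word that is not a proper prefix of any other stored word.
Those words: "mmmyr", "mmsmsmsrmsmr", "mmsmsmsrmyr", "mmsmsmsrry", "mmsmsmssmss", "mmsmsmvrm", "mmsmsvsm", "mmsyrsrr", "mmsyrsrs", "mmsyyrmyymy"
Leaf count: 10

10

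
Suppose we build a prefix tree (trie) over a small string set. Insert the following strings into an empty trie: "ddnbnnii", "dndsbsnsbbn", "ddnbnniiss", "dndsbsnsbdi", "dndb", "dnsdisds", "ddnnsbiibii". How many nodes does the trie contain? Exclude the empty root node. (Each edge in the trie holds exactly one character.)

37

Trie structure (* marks end of a word):
(root)
└─ d
   ├─ d
   │  └─ n
   │     ├─ b
   │     │  └─ n
   │     │     └─ n
   │     │        └─ i
   │     │           └─ i *
   │     │              └─ s
   │     │                 └─ s *
   │     └─ n
   │        └─ s
   │           └─ b
   │              └─ i
   │                 └─ i
   │                    └─ b
   │                       └─ i
   │                          └─ i *
   └─ n
      ├─ d
      │  ├─ b *
      │  └─ s
      │     └─ b
      │        └─ s
      │           └─ n
      │              └─ s
      │                 └─ b
      │                    ├─ b
      │                    │  └─ n *
      │                    └─ d
      │                       └─ i *
      └─ s
         └─ d
            └─ i
               └─ s
                  └─ d
                     └─ s *
Counting every labelled node above: 37.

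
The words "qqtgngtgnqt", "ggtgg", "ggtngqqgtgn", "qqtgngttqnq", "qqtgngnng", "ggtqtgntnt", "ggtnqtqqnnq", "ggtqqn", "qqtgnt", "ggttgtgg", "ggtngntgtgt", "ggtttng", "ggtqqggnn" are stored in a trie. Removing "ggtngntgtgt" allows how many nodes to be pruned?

Walk "ggtngntgtgt" from the leaf back toward the root, removing each node that no remaining word uses.
The suffix "ntgtgt" (6 nodes) is used only by "ggtngntgtgt"; the node for "ggtng" still has the child "q", so pruning stops there.
Nodes removed: 6

6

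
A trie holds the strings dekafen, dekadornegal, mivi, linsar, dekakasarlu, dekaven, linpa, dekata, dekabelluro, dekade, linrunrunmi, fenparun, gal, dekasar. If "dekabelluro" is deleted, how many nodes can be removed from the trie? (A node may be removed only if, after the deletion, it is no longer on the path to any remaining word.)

7

After clearing the end-marker at "dekabelluro", prune upward until reaching a node still needed by another word.
The suffix "belluro" (7 nodes) is used only by "dekabelluro"; the node for "deka" still has the child "f", so pruning stops there.
Nodes removed: 7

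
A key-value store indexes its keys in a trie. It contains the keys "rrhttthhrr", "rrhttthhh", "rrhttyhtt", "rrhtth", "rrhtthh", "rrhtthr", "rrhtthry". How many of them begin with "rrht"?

7

Traverse to the node for "rrht", then collect every word in that subtree.
Words under "rrht": rrhtth, rrhtthh, rrhtthr, rrhtthry, rrhttthhh, rrhttthhrr, rrhttyhtt
Count: 7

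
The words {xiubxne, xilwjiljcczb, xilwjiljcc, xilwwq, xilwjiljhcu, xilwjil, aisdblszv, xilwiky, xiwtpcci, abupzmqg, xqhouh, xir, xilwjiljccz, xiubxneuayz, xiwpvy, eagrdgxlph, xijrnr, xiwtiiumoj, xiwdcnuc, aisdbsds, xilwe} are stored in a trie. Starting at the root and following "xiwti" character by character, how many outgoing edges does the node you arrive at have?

Follow the path "xiwti" to its node, then look at its outgoing edges.
Distinct next characters after "xiwti": i.
That node has 1 child edge.

1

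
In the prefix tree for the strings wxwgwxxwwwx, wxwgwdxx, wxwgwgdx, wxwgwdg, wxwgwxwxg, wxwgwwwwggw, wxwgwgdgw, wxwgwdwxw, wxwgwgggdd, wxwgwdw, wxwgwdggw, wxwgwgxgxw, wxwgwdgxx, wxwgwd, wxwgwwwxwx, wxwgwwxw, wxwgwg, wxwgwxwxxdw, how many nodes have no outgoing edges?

A leaf is a node with no children — equivalently, the end of a word that is not a proper prefix of any other stored word.
Those words: "wxwgwdggw", "wxwgwdgxx", "wxwgwdwxw", "wxwgwdxx", "wxwgwgdgw", "wxwgwgdx", "wxwgwgggdd", "wxwgwgxgxw", "wxwgwwwwggw", "wxwgwwwxwx", "wxwgwwxw", "wxwgwxwxg", "wxwgwxwxxdw", "wxwgwxxwwwx"
Leaf count: 14

14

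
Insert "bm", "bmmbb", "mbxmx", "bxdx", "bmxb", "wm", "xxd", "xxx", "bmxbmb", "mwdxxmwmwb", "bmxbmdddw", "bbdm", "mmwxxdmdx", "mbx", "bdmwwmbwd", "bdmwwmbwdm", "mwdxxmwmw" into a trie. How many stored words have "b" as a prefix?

9

Walk to "b"; the words in its subtree are exactly those with that prefix.
Matches: "bbdm", "bdmwwmbwd", "bdmwwmbwdm", "bm", "bmmbb", "bmxb", "bmxbmb", "bmxbmdddw", "bxdx"
Count: 9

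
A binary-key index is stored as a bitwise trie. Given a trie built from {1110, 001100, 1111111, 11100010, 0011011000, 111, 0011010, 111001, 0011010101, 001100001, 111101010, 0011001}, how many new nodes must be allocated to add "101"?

2

Walking "101" from the root, the first 1 characters ("1") follow existing edges; "0" is the first miss.
Each of the 2 remaining characters creates one node.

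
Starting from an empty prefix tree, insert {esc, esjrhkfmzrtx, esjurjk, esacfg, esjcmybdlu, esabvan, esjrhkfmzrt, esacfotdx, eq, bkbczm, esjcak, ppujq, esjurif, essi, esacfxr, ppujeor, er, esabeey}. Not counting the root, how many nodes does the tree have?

63

Insert word by word; a character creates a node only if that edge doesn't already exist:
  "esc" → 3 new (e, s, c)
  "esjrhkfmzrtx" → prefix "es" already present; 10 new (j, r, h, k, f, m, z, r, t, x)
  "esjurjk" → prefix "esj" already present; 4 new (u, r, j, k)
  "esacfg" → prefix "es" already present; 4 new (a, c, f, g)
  "esjcmybdlu" → prefix "esj" already present; 7 new (c, m, y, b, d, l, u)
  "esabvan" → prefix "esa" already present; 4 new (b, v, a, n)
  "esjrhkfmzrt" → prefix "esjrhkfmzrt" already present; 0 new (none)
  "esacfotdx" → prefix "esacf" already present; 4 new (o, t, d, x)
  "eq" → prefix "e" already present; 1 new (q)
  "bkbczm" → 6 new (b, k, b, c, z, m)
  "esjcak" → prefix "esjc" already present; 2 new (a, k)
  "ppujq" → 5 new (p, p, u, j, q)
  "esjurif" → prefix "esjur" already present; 2 new (i, f)
  "essi" → prefix "es" already present; 2 new (s, i)
  "esacfxr" → prefix "esacf" already present; 2 new (x, r)
  "ppujeor" → prefix "ppuj" already present; 3 new (e, o, r)
  "er" → prefix "e" already present; 1 new (r)
  "esabeey" → prefix "esab" already present; 3 new (e, e, y)
Total nodes = 3 + 10 + 4 + 4 + 7 + 4 + 0 + 4 + 1 + 6 + 2 + 5 + 2 + 2 + 2 + 3 + 1 + 3 = 63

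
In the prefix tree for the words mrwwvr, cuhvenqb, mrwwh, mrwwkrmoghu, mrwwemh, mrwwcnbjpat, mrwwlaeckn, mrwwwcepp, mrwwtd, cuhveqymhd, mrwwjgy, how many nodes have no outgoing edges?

Leaves are exactly the stored words that no other stored word extends.
Those words: "cuhvenqb", "cuhveqymhd", "mrwwcnbjpat", "mrwwemh", "mrwwh", "mrwwjgy", "mrwwkrmoghu", "mrwwlaeckn", "mrwwtd", "mrwwvr", "mrwwwcepp"
Leaf count: 11

11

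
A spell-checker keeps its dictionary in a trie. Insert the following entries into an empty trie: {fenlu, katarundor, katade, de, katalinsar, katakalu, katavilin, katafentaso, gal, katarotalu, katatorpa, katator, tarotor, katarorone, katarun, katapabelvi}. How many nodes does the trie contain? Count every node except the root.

72

Insert word by word; a character creates a node only if that edge doesn't already exist:
  "fenlu" → 5 new (f, e, n, l, u)
  "katarundor" → 10 new (k, a, t, a, r, u, n, d, o, r)
  "katade" → prefix "kata" already present; 2 new (d, e)
  "de" → 2 new (d, e)
  "katalinsar" → prefix "kata" already present; 6 new (l, i, n, s, a, r)
  "katakalu" → prefix "kata" already present; 4 new (k, a, l, u)
  "katavilin" → prefix "kata" already present; 5 new (v, i, l, i, n)
  "katafentaso" → prefix "kata" already present; 7 new (f, e, n, t, a, s, o)
  "gal" → 3 new (g, a, l)
  "katarotalu" → prefix "katar" already present; 5 new (o, t, a, l, u)
  "katatorpa" → prefix "kata" already present; 5 new (t, o, r, p, a)
  "katator" → prefix "katator" already present; 0 new (none)
  "tarotor" → 7 new (t, a, r, o, t, o, r)
  "katarorone" → prefix "kataro" already present; 4 new (r, o, n, e)
  "katarun" → prefix "katarun" already present; 0 new (none)
  "katapabelvi" → prefix "kata" already present; 7 new (p, a, b, e, l, v, i)
Total nodes = 5 + 10 + 2 + 2 + 6 + 4 + 5 + 7 + 3 + 5 + 5 + 0 + 7 + 4 + 0 + 7 = 72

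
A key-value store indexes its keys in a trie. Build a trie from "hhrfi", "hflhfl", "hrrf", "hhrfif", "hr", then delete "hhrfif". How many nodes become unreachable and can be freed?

A node on "hhrfif"'s path can go only if nothing else ends at it or branches off below it.
The suffix "f" (1 node) is used only by "hhrfif"; "hhrfi" is itself a stored word, so pruning stops there.
Nodes removed: 1

1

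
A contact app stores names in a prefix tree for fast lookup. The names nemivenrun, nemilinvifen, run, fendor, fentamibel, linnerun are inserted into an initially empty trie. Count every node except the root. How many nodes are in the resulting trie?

Trace insertions, counting only characters that open a new branch:
  "nemivenrun" → 10 new (n, e, m, i, v, e, n, r, u, n)
  "nemilinvifen" → prefix "nemi" already present; 8 new (l, i, n, v, i, f, e, n)
  "run" → 3 new (r, u, n)
  "fendor" → 6 new (f, e, n, d, o, r)
  "fentamibel" → prefix "fen" already present; 7 new (t, a, m, i, b, e, l)
  "linnerun" → 8 new (l, i, n, n, e, r, u, n)
Total nodes = 10 + 8 + 3 + 6 + 7 + 8 = 42

42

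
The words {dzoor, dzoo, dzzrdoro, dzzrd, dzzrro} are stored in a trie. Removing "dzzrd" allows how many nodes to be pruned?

Walk "dzzrd" from the leaf back toward the root, removing each node that no remaining word uses.
Every node on "dzzrd" is still needed (e.g. by "dzzrdoro"), so nothing is freed.
Nodes removed: 0

0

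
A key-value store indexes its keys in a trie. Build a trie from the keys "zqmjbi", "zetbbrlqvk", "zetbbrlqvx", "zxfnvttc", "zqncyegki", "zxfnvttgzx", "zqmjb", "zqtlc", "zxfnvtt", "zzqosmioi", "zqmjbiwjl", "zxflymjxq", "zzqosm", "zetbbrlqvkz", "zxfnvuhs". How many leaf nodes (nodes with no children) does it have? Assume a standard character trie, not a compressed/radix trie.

Leaves are exactly the stored words that no other stored word extends.
Those words: "zetbbrlqvkz", "zetbbrlqvx", "zqmjbiwjl", "zqncyegki", "zqtlc", "zxflymjxq", "zxfnvttc", "zxfnvttgzx", "zxfnvuhs", "zzqosmioi"
Leaf count: 10

10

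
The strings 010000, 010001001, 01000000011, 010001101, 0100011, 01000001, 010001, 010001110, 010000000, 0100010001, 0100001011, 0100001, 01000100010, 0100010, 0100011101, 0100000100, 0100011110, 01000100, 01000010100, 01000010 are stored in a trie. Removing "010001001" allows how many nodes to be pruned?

After clearing the end-marker at "010001001", prune upward until reaching a node still needed by another word.
The suffix "1" (1 node) is used only by "010001001"; the node for "01000100" still has the child "0", so pruning stops there.
Nodes removed: 1

1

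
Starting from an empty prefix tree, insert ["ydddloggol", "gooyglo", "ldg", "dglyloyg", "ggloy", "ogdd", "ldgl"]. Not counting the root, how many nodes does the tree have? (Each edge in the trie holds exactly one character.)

37

Count nodes per top-level branch (shared prefixes stored once):
  'd'-branch (dglyloyg): 8 nodes
  'g'-branch (ggloy, gooyglo): 11 nodes
  'l'-branch (ldg, ldgl): 4 nodes
  'o'-branch (ogdd): 4 nodes
  'y'-branch (ydddloggol): 10 nodes
Sum: 37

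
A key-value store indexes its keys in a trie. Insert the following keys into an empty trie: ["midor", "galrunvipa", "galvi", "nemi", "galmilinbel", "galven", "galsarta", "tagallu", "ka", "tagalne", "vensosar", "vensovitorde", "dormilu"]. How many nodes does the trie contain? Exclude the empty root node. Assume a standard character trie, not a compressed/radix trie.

Insert word by word; a character creates a node only if that edge doesn't already exist:
  "midor" → 5 new (m, i, d, o, r)
  "galrunvipa" → 10 new (g, a, l, r, u, n, v, i, p, a)
  "galvi" → prefix "gal" already present; 2 new (v, i)
  "nemi" → 4 new (n, e, m, i)
  "galmilinbel" → prefix "gal" already present; 8 new (m, i, l, i, n, b, e, l)
  "galven" → prefix "galv" already present; 2 new (e, n)
  "galsarta" → prefix "gal" already present; 5 new (s, a, r, t, a)
  "tagallu" → 7 new (t, a, g, a, l, l, u)
  "ka" → 2 new (k, a)
  "tagalne" → prefix "tagal" already present; 2 new (n, e)
  "vensosar" → 8 new (v, e, n, s, o, s, a, r)
  "vensovitorde" → prefix "venso" already present; 7 new (v, i, t, o, r, d, e)
  "dormilu" → 7 new (d, o, r, m, i, l, u)
Total nodes = 5 + 10 + 2 + 4 + 8 + 2 + 5 + 7 + 2 + 2 + 8 + 7 + 7 = 69

69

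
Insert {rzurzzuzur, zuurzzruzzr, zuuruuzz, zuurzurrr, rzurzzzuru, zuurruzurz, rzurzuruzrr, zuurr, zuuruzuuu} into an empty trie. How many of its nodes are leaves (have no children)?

8

A leaf is a node with no children — equivalently, the end of a word that is not a proper prefix of any other stored word.
Those words: "rzurzuruzrr", "rzurzzuzur", "rzurzzzuru", "zuurruzurz", "zuuruuzz", "zuuruzuuu", "zuurzurrr", "zuurzzruzzr"
Leaf count: 8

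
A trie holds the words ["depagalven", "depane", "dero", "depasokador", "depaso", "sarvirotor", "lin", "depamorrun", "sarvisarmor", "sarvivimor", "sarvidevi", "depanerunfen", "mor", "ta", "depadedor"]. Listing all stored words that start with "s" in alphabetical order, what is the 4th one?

DFS of the "s" subtree visits, in order: "sarvidevi", "sarvirotor", "sarvisarmor", "sarvivimor"
The 4th is sarvivimor.

sarvivimor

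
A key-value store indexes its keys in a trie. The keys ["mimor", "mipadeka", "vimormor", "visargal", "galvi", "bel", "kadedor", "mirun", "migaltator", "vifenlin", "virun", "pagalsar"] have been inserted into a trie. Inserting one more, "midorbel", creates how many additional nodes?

6

Walking "midorbel" from the root, the first 2 characters ("mi") follow existing edges; "d" is the first miss.
New nodes needed: |"midorbel"| − 2 = 8 − 2 = 6.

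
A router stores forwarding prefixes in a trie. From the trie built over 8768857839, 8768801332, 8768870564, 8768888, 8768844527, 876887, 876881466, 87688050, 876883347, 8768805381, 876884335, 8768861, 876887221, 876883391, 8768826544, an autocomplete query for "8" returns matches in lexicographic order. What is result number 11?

Words with prefix "8", in lexicographic order: "8768801332", "87688050", "8768805381", "876881466", "8768826544", "876883347", "876883391", "876884335", "8768844527", "8768857839", "8768861", "876887", "8768870564", "876887221", "8768888"
Position 11: 8768861

8768861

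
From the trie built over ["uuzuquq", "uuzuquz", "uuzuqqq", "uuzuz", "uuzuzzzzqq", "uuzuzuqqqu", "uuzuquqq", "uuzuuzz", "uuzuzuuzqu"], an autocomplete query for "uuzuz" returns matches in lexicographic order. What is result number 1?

Filter for "uuzuz…" and sort: "uuzuz", "uuzuzuqqqu", "uuzuzuuzqu", "uuzuzzzzqq"
The 1st is uuzuz.

uuzuz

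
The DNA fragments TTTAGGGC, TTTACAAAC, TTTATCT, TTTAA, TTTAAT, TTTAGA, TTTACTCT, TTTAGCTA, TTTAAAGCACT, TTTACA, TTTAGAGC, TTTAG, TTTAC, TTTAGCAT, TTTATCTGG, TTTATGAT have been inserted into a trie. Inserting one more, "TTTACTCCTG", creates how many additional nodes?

3

The longest prefix of "TTTACTCCTG" already in the trie is "TTTACTC" (length 7).
Each of the 3 remaining characters creates one node.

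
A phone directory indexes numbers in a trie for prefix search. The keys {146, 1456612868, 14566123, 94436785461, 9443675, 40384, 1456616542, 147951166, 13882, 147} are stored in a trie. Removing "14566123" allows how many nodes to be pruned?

Walk "14566123" from the leaf back toward the root, removing each node that no remaining word uses.
The suffix "3" (1 node) is used only by "14566123"; the node for "1456612" still has the child "8", so pruning stops there.
Nodes removed: 1

1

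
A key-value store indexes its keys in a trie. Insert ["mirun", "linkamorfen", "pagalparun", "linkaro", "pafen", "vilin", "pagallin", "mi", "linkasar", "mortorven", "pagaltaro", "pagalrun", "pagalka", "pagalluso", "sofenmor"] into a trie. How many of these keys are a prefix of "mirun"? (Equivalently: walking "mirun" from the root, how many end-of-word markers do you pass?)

Check each prefix of "mirun" against the stored set — each match is an end-marker on the path.
Prefixes of the query that are stored words: "mi", "mirun"
Count: 2

2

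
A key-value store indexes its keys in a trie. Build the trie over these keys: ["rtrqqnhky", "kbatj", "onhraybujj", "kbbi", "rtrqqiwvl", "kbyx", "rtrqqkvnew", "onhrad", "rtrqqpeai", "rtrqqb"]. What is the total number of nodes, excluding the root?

Insert word by word; a character creates a node only if that edge doesn't already exist:
  "rtrqqnhky" → 9 new (r, t, r, q, q, n, h, k, y)
  "kbatj" → 5 new (k, b, a, t, j)
  "onhraybujj" → 10 new (o, n, h, r, a, y, b, u, j, j)
  "kbbi" → prefix "kb" already present; 2 new (b, i)
  "rtrqqiwvl" → prefix "rtrqq" already present; 4 new (i, w, v, l)
  "kbyx" → prefix "kb" already present; 2 new (y, x)
  "rtrqqkvnew" → prefix "rtrqq" already present; 5 new (k, v, n, e, w)
  "onhrad" → prefix "onhra" already present; 1 new (d)
  "rtrqqpeai" → prefix "rtrqq" already present; 4 new (p, e, a, i)
  "rtrqqb" → prefix "rtrqq" already present; 1 new (b)
Total nodes = 9 + 5 + 10 + 2 + 4 + 2 + 5 + 1 + 4 + 1 = 43

43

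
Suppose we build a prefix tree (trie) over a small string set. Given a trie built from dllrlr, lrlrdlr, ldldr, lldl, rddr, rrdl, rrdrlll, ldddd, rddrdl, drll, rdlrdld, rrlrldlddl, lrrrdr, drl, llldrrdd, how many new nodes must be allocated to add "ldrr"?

"ld" is already a path in the trie; the remaining "rr" must be added.
Each of the 2 remaining characters creates one node.

2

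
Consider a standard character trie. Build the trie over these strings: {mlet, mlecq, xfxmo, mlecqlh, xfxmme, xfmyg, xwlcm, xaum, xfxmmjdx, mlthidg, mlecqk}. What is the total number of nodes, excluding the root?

34

Trace insertions, counting only characters that open a new branch:
  "mlet" → 4 new (m, l, e, t)
  "mlecq" → prefix "mle" already present; 2 new (c, q)
  "xfxmo" → 5 new (x, f, x, m, o)
  "mlecqlh" → prefix "mlecq" already present; 2 new (l, h)
  "xfxmme" → prefix "xfxm" already present; 2 new (m, e)
  "xfmyg" → prefix "xf" already present; 3 new (m, y, g)
  "xwlcm" → prefix "x" already present; 4 new (w, l, c, m)
  "xaum" → prefix "x" already present; 3 new (a, u, m)
  "xfxmmjdx" → prefix "xfxmm" already present; 3 new (j, d, x)
  "mlthidg" → prefix "ml" already present; 5 new (t, h, i, d, g)
  "mlecqk" → prefix "mlecq" already present; 1 new (k)
Total nodes = 4 + 2 + 5 + 2 + 2 + 3 + 4 + 3 + 3 + 5 + 1 = 34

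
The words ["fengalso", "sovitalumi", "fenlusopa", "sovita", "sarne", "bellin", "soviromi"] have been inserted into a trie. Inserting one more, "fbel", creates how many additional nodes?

3

The longest prefix of "fbel" already in the trie is "f" (length 1).
So 4 − 1 = 3 new nodes.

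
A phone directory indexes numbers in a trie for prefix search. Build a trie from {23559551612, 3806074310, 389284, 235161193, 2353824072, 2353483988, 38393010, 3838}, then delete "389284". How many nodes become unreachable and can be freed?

4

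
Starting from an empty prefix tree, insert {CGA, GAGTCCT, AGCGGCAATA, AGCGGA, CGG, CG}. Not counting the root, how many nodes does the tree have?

Count nodes per top-level branch (shared prefixes stored once):
  'A'-branch (AGCGGA, AGCGGCAATA): 11 nodes
  'C'-branch (CG, CGA, CGG): 4 nodes
  'G'-branch (GAGTCCT): 7 nodes
Sum: 22

22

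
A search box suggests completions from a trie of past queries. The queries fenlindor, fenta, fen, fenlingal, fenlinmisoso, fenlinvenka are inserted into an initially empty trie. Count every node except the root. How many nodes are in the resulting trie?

25

Insert word by word; a character creates a node only if that edge doesn't already exist:
  "fenlindor" → 9 new (f, e, n, l, i, n, d, o, r)
  "fenta" → prefix "fen" already present; 2 new (t, a)
  "fen" → prefix "fen" already present; 0 new (none)
  "fenlingal" → prefix "fenlin" already present; 3 new (g, a, l)
  "fenlinmisoso" → prefix "fenlin" already present; 6 new (m, i, s, o, s, o)
  "fenlinvenka" → prefix "fenlin" already present; 5 new (v, e, n, k, a)
Total nodes = 9 + 2 + 0 + 3 + 6 + 5 = 25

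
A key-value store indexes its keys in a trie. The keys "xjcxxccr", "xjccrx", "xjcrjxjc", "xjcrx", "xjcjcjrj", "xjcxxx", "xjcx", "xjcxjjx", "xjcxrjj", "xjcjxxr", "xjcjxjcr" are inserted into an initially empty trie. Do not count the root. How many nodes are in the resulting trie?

35

Count nodes per top-level branch (shared prefixes stored once):
  'x'-branch (xjccrx, xjcjcjrj, xjcjxjcr, xjcjxxr, xjcrjxjc, xjcrx, xjcx, xjcxjjx, xjcxrjj, xjcxxccr, xjcxxx): 35 nodes
Sum: 35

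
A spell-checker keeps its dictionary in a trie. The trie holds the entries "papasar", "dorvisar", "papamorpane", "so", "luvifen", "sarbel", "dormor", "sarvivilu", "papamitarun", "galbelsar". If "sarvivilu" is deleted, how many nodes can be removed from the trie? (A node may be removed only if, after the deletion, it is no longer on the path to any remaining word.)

6

A node on "sarvivilu"'s path can go only if nothing else ends at it or branches off below it.
The suffix "vivilu" (6 nodes) is used only by "sarvivilu"; the node for "sar" still has the child "b", so pruning stops there.
Nodes removed: 6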